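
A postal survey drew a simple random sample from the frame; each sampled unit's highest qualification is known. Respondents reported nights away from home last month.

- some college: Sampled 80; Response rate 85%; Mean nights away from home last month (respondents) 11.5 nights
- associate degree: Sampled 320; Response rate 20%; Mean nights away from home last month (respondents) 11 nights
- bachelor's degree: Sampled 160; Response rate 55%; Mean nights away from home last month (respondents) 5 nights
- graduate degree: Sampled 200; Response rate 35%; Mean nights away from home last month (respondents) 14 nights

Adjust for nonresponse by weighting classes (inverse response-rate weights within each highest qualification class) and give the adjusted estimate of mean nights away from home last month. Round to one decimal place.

Inverse-response-rate weighting restores each class to its sampled count, so class totals weight by n_sampled:
  some college: 80 × 11.5 = 920
  associate degree: 320 × 11 = 3520
  bachelor's degree: 160 × 5 = 800
  graduate degree: 200 × 14 = 2800
Adjusted estimate = 8040 / 760 = 10.5789 → 10.6.

10.6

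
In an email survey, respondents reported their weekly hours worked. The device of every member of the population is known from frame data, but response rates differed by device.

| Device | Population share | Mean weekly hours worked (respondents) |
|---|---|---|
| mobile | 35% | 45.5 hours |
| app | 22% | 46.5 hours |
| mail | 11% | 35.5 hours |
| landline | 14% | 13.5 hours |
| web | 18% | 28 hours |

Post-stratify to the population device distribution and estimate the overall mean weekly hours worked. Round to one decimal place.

37.0

Reweight to the known device distribution:
  mobile: 0.35 × 45.5 = 15.925
  app: 0.22 × 46.5 = 10.23
  mail: 0.11 × 35.5 = 3.905
  landline: 0.14 × 13.5 = 1.89
  web: 0.18 × 28 = 5.04
Post-stratified estimate = 36.99 → 37.0.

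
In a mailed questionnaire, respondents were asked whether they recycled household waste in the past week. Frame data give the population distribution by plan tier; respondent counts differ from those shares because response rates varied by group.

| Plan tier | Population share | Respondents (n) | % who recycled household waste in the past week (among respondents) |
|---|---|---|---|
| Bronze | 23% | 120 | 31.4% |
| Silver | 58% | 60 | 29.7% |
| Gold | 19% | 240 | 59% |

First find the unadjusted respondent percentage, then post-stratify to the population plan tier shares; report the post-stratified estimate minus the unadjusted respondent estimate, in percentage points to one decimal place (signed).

Naive respondent-only estimate (weights = respondent counts):
  (120/420)×31.4 + (60/420)×29.7 + (240/420)×59 = 46.9286%
Post-stratifying to population shares instead:
  0.23×31.4 + 0.58×29.7 + 0.19×59 = 35.658%
Difference = 35.658 − 46.9286 = -11.2706 pp.

-11.3 percentage points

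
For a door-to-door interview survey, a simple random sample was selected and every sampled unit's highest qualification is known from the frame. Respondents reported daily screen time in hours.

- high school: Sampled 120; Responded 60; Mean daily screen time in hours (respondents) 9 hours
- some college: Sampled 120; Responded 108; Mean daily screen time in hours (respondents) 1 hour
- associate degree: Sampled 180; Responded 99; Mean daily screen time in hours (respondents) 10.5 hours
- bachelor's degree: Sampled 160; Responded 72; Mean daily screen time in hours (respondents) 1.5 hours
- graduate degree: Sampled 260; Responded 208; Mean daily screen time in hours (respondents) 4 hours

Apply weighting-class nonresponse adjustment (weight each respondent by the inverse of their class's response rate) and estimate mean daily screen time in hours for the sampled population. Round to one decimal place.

5.2

Response rates by class: high school 60/120 = 50%, some college 108/120 = 90%, associate degree 99/180 = 55%, bachelor's degree 72/160 = 45%, graduate degree 208/260 = 80%.
Each respondent's weight = sampled/responded in their class; summing within a class gives n_sampled, so:
  high school: 120 × 9 = 1080
  some college: 120 × 1 = 120
  associate degree: 180 × 10.5 = 1890
  bachelor's degree: 160 × 1.5 = 240
  graduate degree: 260 × 4 = 1040
Adjusted estimate = 4370 / 840 = 5.20238 → 5.2.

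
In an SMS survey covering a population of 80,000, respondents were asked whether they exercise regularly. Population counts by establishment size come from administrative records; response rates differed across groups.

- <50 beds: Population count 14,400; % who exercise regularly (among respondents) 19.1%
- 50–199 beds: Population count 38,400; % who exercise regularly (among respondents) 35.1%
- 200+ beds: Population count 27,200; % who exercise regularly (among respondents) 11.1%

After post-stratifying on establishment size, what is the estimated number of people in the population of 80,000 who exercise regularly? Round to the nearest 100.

19,200

Estimated count per cell = population count × respondent percentage:
  <50 beds: 14,400 × 19.1% = 2750.4
  50–199 beds: 38,400 × 35.1% = 13478.4
  200+ beds: 27,200 × 11.1% = 3019.2
Estimated total = 19,248 → 19,200.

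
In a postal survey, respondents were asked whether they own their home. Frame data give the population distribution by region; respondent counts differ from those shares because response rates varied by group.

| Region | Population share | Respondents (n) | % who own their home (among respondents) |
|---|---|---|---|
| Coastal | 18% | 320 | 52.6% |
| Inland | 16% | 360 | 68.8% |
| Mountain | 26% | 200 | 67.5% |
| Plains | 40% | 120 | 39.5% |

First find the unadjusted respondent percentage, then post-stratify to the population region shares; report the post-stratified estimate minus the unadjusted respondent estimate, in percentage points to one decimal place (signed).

Unadjusted (pooled respondent) estimate weights by respondent counts:
  (320/1000)×52.6 + (360/1000)×68.8 + (200/1000)×67.5 + (120/1000)×39.5 = 59.84%
Post-stratified estimate weights by population shares:
  0.18×52.6 + 0.16×68.8 + 0.26×67.5 + 0.4×39.5 = 53.826%
Difference = 53.826 − 59.84 = -6.014 pp.

-6.0 percentage points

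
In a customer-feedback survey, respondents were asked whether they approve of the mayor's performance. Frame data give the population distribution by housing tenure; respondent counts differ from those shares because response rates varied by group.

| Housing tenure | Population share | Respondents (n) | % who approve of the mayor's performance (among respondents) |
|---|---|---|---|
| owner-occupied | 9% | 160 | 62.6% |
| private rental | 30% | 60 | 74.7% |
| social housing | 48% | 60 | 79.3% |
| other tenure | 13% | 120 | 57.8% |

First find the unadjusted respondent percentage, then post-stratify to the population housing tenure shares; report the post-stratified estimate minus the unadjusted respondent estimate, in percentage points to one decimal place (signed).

Unadjusted (pooled respondent) estimate weights by respondent counts:
  (160/400)×62.6 + (60/400)×74.7 + (60/400)×79.3 + (120/400)×57.8 = 65.48%
Reweighting by population housing tenure shares:
  0.09×62.6 + 0.3×74.7 + 0.48×79.3 + 0.13×57.8 = 73.622%
Difference = 73.622 − 65.48 = 8.142 pp.

+8.1 percentage points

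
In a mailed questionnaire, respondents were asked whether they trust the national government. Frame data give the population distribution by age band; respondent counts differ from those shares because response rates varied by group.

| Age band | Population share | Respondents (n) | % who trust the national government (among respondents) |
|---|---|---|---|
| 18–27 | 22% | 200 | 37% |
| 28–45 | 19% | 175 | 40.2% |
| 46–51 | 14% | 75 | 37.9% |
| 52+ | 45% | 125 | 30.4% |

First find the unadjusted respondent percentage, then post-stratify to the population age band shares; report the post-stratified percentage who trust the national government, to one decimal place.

34.8%

Naive respondent-only estimate (weights = respondent counts):
  (200/575)×37 + (175/575)×40.2 + (75/575)×37.9 + (125/575)×30.4 = 36.6565%
Post-stratified estimate weights by population shares:
  0.22×37 + 0.19×40.2 + 0.14×37.9 + 0.45×30.4 = 34.764%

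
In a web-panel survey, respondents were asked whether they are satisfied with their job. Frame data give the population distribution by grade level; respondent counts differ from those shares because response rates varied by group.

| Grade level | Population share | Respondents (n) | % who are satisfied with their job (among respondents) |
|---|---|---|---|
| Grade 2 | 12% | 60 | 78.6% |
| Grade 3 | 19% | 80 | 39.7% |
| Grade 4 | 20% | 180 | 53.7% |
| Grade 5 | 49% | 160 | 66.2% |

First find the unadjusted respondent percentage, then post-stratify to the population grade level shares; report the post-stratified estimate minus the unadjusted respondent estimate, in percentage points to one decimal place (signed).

+1.5 percentage points

Unadjusted (pooled respondent) estimate weights by respondent counts:
  (60/480)×78.6 + (80/480)×39.7 + (180/480)×53.7 + (160/480)×66.2 = 58.6458%
Reweighting by population grade level shares:
  0.12×78.6 + 0.19×39.7 + 0.2×53.7 + 0.49×66.2 = 60.153%
Difference = 60.153 − 58.6458 = 1.5072 pp.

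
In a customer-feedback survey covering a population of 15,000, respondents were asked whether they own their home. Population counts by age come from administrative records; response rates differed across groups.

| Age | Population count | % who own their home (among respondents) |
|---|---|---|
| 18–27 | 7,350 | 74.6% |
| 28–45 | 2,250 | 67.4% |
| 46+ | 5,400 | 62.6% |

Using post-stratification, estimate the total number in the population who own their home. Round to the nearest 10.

10,380

Estimated count per cell = population count × respondent percentage:
  18–27: 7,350 × 74.6% = 5483.1
  28–45: 2,250 × 67.4% = 1516.5
  46+: 5,400 × 62.6% = 3380.4
Estimated total = 10,380 → 10,380.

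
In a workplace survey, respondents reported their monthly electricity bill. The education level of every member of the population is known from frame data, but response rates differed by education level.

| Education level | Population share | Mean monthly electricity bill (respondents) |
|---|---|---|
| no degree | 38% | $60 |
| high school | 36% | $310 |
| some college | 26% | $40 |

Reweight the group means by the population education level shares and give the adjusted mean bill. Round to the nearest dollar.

$145

Weight each group's respondent value by its population share:
  no degree: 0.38 × 60 = 22.8
  high school: 0.36 × 310 = 111.6
  some college: 0.26 × 40 = 10.4
Post-stratified estimate = 144.8 → $145.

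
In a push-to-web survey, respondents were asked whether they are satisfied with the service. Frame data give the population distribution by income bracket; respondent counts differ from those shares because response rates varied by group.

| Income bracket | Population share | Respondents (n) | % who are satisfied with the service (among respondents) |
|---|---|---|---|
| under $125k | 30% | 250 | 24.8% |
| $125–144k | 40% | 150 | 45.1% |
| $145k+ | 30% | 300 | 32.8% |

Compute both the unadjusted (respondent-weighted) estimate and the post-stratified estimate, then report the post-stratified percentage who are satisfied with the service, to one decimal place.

Without adjustment, the pooled respondent share is:
  (250/700)×24.8 + (150/700)×45.1 + (300/700)×32.8 = 32.5786%
Post-stratifying to population shares instead:
  0.3×24.8 + 0.4×45.1 + 0.3×32.8 = 35.32%

35.3%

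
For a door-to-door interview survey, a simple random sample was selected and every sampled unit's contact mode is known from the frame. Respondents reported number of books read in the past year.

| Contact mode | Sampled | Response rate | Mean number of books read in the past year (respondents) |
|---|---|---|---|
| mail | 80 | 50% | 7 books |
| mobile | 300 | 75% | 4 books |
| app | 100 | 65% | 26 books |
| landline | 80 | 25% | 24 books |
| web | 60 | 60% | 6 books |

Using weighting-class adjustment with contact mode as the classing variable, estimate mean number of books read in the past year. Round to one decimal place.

With weight = n_sampled/n_responded per class, the weighted class total is n_sampled:
  mail: 80 × 7 = 560
  mobile: 300 × 4 = 1200
  app: 100 × 26 = 2600
  landline: 80 × 24 = 1920
  web: 60 × 6 = 360
Adjusted estimate = 6640 / 620 = 10.7097 → 10.7.

10.7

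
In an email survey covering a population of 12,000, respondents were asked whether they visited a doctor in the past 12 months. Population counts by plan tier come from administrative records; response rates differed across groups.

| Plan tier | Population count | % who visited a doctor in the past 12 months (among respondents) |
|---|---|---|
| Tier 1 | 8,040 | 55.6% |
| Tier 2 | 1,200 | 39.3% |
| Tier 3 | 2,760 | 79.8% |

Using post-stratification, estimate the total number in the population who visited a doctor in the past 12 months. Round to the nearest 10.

Each cell contributes its population count × the respondent rate:
  Tier 1: 8,040 × 55.6% = 4470.24
  Tier 2: 1,200 × 39.3% = 471.6
  Tier 3: 2,760 × 79.8% = 2202.48
Estimated total = 7144.32 → 7,140.

7,140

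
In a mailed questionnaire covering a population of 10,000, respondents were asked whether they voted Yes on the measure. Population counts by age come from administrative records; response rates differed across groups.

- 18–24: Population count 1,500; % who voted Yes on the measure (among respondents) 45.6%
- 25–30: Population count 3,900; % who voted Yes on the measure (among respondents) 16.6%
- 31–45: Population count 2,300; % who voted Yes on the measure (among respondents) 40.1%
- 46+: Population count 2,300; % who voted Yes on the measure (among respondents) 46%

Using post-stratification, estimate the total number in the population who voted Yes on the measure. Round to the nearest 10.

3,310

Each cell contributes its population count × the respondent rate:
  18–24: 1,500 × 45.6% = 684
  25–30: 3,900 × 16.6% = 647.4
  31–45: 2,300 × 40.1% = 922.3
  46+: 2,300 × 46% = 1058
Estimated total = 3311.7 → 3,310.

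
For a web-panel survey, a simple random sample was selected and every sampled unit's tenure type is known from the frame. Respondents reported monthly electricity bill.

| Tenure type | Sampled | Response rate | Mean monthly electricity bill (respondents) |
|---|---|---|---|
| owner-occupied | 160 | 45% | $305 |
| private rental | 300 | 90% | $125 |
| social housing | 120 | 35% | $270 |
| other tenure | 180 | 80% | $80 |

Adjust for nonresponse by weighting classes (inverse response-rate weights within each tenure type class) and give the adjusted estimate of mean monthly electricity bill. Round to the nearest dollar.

Inverse-response-rate weighting restores each class to its sampled count, so class totals weight by n_sampled:
  owner-occupied: 160 × 305 = 48,800
  private rental: 300 × 125 = 37,500
  social housing: 120 × 270 = 32,400
  other tenure: 180 × 80 = 14,400
Adjusted estimate = 133,100 / 760 = 175.132 → $175.

$175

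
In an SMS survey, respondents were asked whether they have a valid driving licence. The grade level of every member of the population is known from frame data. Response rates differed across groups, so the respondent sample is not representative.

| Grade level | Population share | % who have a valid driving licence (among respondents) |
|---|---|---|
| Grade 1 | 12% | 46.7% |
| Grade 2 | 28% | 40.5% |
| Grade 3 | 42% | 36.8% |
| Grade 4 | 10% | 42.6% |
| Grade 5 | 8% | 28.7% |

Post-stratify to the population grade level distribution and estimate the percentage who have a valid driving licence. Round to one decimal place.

Post-stratification weights by population share, not respondent share:
  Grade 1: 0.12 × 46.7 = 5.604
  Grade 2: 0.28 × 40.5 = 11.34
  Grade 3: 0.42 × 36.8 = 15.456
  Grade 4: 0.1 × 42.6 = 4.26
  Grade 5: 0.08 × 28.7 = 2.296
Post-stratified estimate = 38.956 → 39.0%.

39.0%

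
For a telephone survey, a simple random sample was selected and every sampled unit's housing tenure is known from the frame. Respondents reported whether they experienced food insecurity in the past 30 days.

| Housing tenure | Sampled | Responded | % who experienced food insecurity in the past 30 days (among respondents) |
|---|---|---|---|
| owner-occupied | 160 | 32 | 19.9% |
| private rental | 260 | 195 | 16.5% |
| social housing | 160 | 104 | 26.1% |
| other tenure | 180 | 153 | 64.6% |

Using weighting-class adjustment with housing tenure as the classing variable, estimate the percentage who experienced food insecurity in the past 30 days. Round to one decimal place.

Class response rates: owner-occupied 32/160 = 20%, private rental 195/260 = 75%, social housing 104/160 = 65%, other tenure 153/180 = 85%.
With weight = n_sampled/n_responded per class, the weighted class total is n_sampled:
  owner-occupied: 160 × 19.9 = 3184
  private rental: 260 × 16.5 = 4290
  social housing: 160 × 26.1 = 4176
  other tenure: 180 × 64.6 = 11628
Adjusted estimate = 23,278 / 760 = 30.6289 → 30.6%.

30.6%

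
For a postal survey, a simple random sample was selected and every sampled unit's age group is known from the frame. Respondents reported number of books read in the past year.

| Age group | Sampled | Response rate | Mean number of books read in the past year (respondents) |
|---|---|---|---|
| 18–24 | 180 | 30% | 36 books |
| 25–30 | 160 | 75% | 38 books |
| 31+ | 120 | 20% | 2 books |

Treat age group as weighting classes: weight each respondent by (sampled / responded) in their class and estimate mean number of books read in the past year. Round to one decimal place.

With weight = n_sampled/n_responded per class, the weighted class total is n_sampled:
  18–24: 180 × 36 = 6480
  25–30: 160 × 38 = 6080
  31+: 120 × 2 = 240
Adjusted estimate = 12,800 / 460 = 27.8261 → 27.8.

27.8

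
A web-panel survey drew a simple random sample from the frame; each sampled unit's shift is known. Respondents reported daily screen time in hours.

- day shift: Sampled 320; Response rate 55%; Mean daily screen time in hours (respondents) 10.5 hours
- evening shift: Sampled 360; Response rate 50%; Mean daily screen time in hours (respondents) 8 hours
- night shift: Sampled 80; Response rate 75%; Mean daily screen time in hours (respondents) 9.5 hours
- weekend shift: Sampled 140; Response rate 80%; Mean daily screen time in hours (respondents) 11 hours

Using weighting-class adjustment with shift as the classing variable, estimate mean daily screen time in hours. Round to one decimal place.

9.5

Inverse-response-rate weighting restores each class to its sampled count, so class totals weight by n_sampled:
  day shift: 320 × 10.5 = 3360
  evening shift: 360 × 8 = 2880
  night shift: 80 × 9.5 = 760
  weekend shift: 140 × 11 = 1540
Adjusted estimate = 8540 / 900 = 9.48889 → 9.5.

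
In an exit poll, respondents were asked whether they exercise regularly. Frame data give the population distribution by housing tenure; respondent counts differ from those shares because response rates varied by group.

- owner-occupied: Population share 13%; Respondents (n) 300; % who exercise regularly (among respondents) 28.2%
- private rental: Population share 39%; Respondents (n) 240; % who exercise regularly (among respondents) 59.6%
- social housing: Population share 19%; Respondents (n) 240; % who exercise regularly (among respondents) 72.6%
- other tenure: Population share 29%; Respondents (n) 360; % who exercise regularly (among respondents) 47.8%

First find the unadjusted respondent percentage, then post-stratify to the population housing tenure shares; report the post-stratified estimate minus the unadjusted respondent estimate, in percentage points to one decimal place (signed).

Without adjustment, the pooled respondent share is:
  (300/1140)×28.2 + (240/1140)×59.6 + (240/1140)×72.6 + (360/1140)×47.8 = 50.3474%
Reweighting by population housing tenure shares:
  0.13×28.2 + 0.39×59.6 + 0.19×72.6 + 0.29×47.8 = 54.566%
Difference = 54.566 − 50.3474 = 4.2186 pp.

+4.2 percentage points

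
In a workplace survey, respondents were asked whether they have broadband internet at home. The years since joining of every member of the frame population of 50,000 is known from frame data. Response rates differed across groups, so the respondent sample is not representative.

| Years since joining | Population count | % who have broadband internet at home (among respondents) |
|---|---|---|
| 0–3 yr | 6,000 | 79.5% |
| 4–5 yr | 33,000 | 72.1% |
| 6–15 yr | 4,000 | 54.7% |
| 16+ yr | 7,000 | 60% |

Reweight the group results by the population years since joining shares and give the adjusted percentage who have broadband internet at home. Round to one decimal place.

69.9%

Post-stratification weights by population share, not respondent share:
  0–3 yr: (6,000/50,000) × 79.5 = 9.54
  4–5 yr: (33,000/50,000) × 72.1 = 47.586
  6–15 yr: (4,000/50,000) × 54.7 = 4.376
  16+ yr: (7,000/50,000) × 60 = 8.4
Post-stratified estimate = 69.902 → 69.9%.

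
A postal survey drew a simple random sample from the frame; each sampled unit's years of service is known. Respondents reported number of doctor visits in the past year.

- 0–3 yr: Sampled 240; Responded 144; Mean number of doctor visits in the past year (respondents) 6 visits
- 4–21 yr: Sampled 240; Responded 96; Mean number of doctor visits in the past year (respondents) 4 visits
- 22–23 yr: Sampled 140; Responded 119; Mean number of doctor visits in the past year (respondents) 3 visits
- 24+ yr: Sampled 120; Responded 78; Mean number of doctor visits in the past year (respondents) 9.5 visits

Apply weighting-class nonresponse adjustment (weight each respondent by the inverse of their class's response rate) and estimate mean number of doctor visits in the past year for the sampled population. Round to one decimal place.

5.4

Response rates by class: 0–3 yr 144/240 = 60%, 4–21 yr 96/240 = 40%, 22–23 yr 119/140 = 85%, 24+ yr 78/120 = 65%.
Inverse-response-rate weighting restores each class to its sampled count, so class totals weight by n_sampled:
  0–3 yr: 240 × 6 = 1440
  4–21 yr: 240 × 4 = 960
  22–23 yr: 140 × 3 = 420
  24+ yr: 120 × 9.5 = 1140
Adjusted estimate = 3960 / 740 = 5.35135 → 5.4.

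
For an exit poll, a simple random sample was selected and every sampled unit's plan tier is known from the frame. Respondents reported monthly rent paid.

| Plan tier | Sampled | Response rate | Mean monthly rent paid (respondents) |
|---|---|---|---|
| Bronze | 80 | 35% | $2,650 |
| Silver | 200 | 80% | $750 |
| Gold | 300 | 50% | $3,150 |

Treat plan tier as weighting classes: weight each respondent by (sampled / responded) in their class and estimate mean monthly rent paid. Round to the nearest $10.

With weight = n_sampled/n_responded per class, the weighted class total is n_sampled:
  Bronze: 80 × 2650 = 212,000
  Silver: 200 × 750 = 150,000
  Gold: 300 × 3150 = 945,000
Adjusted estimate = 1,307,000 / 580 = 2253.45 → $2,250.

$2,250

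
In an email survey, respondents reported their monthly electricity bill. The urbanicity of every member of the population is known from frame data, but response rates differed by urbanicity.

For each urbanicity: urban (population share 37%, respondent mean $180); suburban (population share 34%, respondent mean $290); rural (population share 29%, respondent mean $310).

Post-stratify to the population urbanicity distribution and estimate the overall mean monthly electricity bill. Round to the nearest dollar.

Weight each group's respondent value by its population share:
  urban: 0.37 × 180 = 66.6
  suburban: 0.34 × 290 = 98.6
  rural: 0.29 × 310 = 89.9
Post-stratified estimate = 255.1 → $255.

$255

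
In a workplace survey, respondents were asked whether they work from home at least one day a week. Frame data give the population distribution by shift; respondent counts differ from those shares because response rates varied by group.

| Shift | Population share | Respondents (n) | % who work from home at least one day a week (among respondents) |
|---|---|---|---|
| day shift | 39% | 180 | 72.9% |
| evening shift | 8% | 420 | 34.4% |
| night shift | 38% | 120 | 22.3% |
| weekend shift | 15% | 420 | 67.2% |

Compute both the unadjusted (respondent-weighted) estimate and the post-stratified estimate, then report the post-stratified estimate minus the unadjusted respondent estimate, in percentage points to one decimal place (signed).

-1.6 percentage points

Unadjusted (pooled respondent) estimate weights by respondent counts:
  (180/1140)×72.9 + (420/1140)×34.4 + (120/1140)×22.3 + (420/1140)×67.2 = 51.2895%
Reweighting by population shift shares:
  0.39×72.9 + 0.08×34.4 + 0.38×22.3 + 0.15×67.2 = 49.737%
Difference = 49.737 − 51.2895 = -1.5525 pp.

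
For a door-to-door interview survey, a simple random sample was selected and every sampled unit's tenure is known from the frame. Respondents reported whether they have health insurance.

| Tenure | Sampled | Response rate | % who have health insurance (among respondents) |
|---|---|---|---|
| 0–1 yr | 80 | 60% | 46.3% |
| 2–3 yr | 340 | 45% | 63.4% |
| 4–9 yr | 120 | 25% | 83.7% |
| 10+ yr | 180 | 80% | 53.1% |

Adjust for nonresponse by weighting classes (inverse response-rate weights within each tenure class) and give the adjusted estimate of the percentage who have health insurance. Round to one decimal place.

62.3%

Each respondent's weight = sampled/responded in their class; summing within a class gives n_sampled, so:
  0–1 yr: 80 × 46.3 = 3704
  2–3 yr: 340 × 63.4 = 21,556
  4–9 yr: 120 × 83.7 = 10,044
  10+ yr: 180 × 53.1 = 9558
Adjusted estimate = 44,862 / 720 = 62.3083 → 62.3%.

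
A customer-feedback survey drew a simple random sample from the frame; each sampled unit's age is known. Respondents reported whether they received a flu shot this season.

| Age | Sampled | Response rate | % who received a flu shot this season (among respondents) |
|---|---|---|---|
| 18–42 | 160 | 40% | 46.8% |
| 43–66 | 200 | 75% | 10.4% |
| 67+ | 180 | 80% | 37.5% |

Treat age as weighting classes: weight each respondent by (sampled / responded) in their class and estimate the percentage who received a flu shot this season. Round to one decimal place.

Weighting each respondent by the inverse class response rate inflates each class back to its sampled size, so the class weight is n_sampled:
  18–42: 160 × 46.8 = 7488
  43–66: 200 × 10.4 = 2080
  67+: 180 × 37.5 = 6750
Adjusted estimate = 16,318 / 540 = 30.2185 → 30.2%.

30.2%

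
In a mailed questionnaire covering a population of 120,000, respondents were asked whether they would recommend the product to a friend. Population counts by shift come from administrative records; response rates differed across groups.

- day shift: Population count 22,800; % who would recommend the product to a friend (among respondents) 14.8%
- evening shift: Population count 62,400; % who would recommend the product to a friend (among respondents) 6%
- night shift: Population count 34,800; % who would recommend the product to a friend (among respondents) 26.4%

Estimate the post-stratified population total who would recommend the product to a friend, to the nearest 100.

16,300

Each cell contributes its population count × the respondent rate:
  day shift: 22,800 × 14.8% = 3374.4
  evening shift: 62,400 × 6% = 3744
  night shift: 34,800 × 26.4% = 9187.2
Estimated total = 16305.6 → 16,300.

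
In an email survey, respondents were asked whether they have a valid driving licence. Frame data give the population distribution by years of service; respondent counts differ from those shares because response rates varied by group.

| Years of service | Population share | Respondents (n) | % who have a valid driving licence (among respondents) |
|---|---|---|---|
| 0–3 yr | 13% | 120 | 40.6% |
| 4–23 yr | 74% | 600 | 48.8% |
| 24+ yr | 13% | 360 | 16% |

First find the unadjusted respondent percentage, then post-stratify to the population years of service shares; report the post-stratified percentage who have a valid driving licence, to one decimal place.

Unadjusted (pooled respondent) estimate weights by respondent counts:
  (120/1080)×40.6 + (600/1080)×48.8 + (360/1080)×16 = 36.9556%
Post-stratified estimate weights by population shares:
  0.13×40.6 + 0.74×48.8 + 0.13×16 = 43.47%

43.5%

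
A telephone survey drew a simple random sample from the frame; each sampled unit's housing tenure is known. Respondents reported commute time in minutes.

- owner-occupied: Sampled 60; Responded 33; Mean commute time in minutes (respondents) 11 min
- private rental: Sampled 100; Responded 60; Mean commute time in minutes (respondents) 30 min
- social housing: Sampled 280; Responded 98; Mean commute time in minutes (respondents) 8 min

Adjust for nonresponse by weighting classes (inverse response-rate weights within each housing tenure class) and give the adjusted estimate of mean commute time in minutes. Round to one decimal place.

Class response rates: owner-occupied 33/60 = 55%, private rental 60/100 = 60%, social housing 98/280 = 35%.
Each respondent's weight = sampled/responded in their class; summing within a class gives n_sampled, so:
  owner-occupied: 60 × 11 = 660
  private rental: 100 × 30 = 3000
  social housing: 280 × 8 = 2240
Adjusted estimate = 5900 / 440 = 13.4091 → 13.4.

13.4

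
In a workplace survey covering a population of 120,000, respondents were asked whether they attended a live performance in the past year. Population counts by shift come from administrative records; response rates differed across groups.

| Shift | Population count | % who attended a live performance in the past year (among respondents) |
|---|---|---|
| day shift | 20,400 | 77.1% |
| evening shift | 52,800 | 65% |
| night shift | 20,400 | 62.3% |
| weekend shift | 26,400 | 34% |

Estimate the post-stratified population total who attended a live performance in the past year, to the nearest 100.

Estimated count per cell = population count × respondent percentage:
  day shift: 20,400 × 77.1% = 15728.4
  evening shift: 52,800 × 65% = 34,320
  night shift: 20,400 × 62.3% = 12709.2
  weekend shift: 26,400 × 34% = 8976
Estimated total = 71733.6 → 71,700.

71,700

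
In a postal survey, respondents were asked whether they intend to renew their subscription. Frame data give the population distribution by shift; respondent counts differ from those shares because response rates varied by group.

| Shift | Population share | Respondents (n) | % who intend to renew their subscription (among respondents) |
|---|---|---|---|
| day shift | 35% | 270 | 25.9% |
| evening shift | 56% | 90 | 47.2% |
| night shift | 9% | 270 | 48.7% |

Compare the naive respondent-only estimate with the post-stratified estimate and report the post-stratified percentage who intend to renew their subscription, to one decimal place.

Unadjusted (pooled respondent) estimate weights by respondent counts:
  (270/630)×25.9 + (90/630)×47.2 + (270/630)×48.7 = 38.7143%
Post-stratifying to population shares instead:
  0.35×25.9 + 0.56×47.2 + 0.09×48.7 = 39.88%

39.9%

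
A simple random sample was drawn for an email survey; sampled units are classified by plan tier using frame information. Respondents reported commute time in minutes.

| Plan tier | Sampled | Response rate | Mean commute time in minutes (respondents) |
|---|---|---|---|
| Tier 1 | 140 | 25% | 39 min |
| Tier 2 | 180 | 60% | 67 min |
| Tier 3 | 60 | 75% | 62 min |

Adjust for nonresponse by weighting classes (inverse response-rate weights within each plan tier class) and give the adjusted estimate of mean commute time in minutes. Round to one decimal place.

55.9

Inverse-response-rate weighting restores each class to its sampled count, so class totals weight by n_sampled:
  Tier 1: 140 × 39 = 5460
  Tier 2: 180 × 67 = 12,060
  Tier 3: 60 × 62 = 3720
Adjusted estimate = 21,240 / 380 = 55.8947 → 55.9.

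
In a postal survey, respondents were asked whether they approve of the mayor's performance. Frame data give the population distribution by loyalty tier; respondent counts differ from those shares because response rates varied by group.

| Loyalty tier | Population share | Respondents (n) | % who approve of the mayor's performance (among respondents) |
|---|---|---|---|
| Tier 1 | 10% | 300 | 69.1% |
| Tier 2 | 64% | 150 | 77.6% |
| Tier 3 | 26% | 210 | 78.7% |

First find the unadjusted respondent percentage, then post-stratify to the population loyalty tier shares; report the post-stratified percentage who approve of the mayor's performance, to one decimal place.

77.0%

Naive respondent-only estimate (weights = respondent counts):
  (300/660)×69.1 + (150/660)×77.6 + (210/660)×78.7 = 74.0864%
Post-stratified estimate weights by population shares:
  0.1×69.1 + 0.64×77.6 + 0.26×78.7 = 77.036%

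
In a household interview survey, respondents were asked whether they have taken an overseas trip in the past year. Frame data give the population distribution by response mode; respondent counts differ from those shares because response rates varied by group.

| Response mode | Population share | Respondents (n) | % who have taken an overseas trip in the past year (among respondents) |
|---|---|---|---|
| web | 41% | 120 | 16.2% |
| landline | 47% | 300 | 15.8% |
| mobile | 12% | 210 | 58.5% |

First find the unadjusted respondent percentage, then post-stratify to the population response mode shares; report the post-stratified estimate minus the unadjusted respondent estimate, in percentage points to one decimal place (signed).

Unadjusted (pooled respondent) estimate weights by respondent counts:
  (120/630)×16.2 + (300/630)×15.8 + (210/630)×58.5 = 30.1095%
Post-stratifying to population shares instead:
  0.41×16.2 + 0.47×15.8 + 0.12×58.5 = 21.088%
Difference = 21.088 − 30.1095 = -9.0215 pp.

-9.0 percentage points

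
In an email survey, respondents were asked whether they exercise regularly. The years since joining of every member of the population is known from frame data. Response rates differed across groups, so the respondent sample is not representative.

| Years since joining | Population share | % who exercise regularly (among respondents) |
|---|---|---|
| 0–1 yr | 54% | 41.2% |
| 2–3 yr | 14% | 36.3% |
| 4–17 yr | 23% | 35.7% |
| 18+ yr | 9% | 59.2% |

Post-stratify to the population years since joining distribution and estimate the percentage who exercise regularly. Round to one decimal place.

Reweight to the known years since joining distribution:
  0–1 yr: 0.54 × 41.2 = 22.248
  2–3 yr: 0.14 × 36.3 = 5.082
  4–17 yr: 0.23 × 35.7 = 8.211
  18+ yr: 0.09 × 59.2 = 5.328
Post-stratified estimate = 40.869 → 40.9%.

40.9%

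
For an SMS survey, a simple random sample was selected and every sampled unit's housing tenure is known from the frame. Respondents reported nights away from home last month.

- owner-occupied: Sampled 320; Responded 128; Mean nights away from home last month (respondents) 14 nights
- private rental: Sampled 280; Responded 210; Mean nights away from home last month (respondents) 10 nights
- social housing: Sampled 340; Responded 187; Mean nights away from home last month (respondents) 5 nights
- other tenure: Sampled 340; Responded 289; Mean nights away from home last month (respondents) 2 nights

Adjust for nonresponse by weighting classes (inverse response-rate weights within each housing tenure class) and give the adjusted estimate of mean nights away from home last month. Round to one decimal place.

7.5

Response rates by class: owner-occupied 128/320 = 40%, private rental 210/280 = 75%, social housing 187/340 = 55%, other tenure 289/340 = 85%.
Inverse-response-rate weighting restores each class to its sampled count, so class totals weight by n_sampled:
  owner-occupied: 320 × 14 = 4480
  private rental: 280 × 10 = 2800
  social housing: 340 × 5 = 1700
  other tenure: 340 × 2 = 680
Adjusted estimate = 9660 / 1,280 = 7.54688 → 7.5.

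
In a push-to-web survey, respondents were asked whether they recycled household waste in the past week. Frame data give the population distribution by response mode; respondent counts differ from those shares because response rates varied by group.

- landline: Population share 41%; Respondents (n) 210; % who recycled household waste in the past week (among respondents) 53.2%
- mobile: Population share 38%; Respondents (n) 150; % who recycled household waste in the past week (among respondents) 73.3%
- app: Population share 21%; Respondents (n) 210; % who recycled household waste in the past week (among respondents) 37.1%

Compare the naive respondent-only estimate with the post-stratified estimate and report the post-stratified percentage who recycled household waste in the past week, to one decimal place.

57.5%

Without adjustment, the pooled respondent share is:
  (210/570)×53.2 + (150/570)×73.3 + (210/570)×37.1 = 52.5579%
Reweighting by population response mode shares:
  0.41×53.2 + 0.38×73.3 + 0.21×37.1 = 57.457%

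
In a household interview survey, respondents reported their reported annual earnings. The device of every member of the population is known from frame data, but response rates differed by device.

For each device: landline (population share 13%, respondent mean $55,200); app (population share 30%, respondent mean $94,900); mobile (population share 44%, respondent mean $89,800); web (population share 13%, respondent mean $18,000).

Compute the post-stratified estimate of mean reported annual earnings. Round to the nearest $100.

Reweight to the known device distribution:
  landline: 0.13 × 55,200 = 7176
  app: 0.3 × 94,900 = 28,470
  mobile: 0.44 × 89,800 = 39,512
  web: 0.13 × 18,000 = 2340
Post-stratified estimate = 77,498 → $77,500.

$77,500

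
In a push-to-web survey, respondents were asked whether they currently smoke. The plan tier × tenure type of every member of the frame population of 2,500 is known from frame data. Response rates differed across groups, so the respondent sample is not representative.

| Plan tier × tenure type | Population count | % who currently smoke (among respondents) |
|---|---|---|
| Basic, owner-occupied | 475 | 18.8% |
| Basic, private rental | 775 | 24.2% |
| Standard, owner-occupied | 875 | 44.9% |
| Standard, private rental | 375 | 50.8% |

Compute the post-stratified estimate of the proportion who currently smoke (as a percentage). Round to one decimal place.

Weight each group's respondent value by its population share:
  Basic, owner-occupied: (475/2,500) × 18.8 = 3.572
  Basic, private rental: (775/2,500) × 24.2 = 7.502
  Standard, owner-occupied: (875/2,500) × 44.9 = 15.715
  Standard, private rental: (375/2,500) × 50.8 = 7.62
Post-stratified estimate = 34.409 → 34.4%.

34.4%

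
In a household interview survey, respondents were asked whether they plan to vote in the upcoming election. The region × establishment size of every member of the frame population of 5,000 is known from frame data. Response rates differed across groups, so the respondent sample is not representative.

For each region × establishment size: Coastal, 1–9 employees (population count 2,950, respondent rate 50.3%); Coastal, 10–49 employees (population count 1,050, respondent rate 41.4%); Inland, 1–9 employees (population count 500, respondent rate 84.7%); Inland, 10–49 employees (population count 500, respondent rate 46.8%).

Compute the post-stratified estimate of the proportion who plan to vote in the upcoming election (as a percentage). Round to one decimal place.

Each cell contributes population-share × respondent value:
  Coastal, 1–9 employees: (2,950/5,000) × 50.3 = 29.677
  Coastal, 10–49 employees: (1,050/5,000) × 41.4 = 8.694
  Inland, 1–9 employees: (500/5,000) × 84.7 = 8.47
  Inland, 10–49 employees: (500/5,000) × 46.8 = 4.68
Post-stratified estimate = 51.521 → 51.5%.

51.5%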